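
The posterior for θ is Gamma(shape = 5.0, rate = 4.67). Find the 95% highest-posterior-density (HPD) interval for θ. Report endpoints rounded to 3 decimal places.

The posterior is unimodal and skewed, so the HPD interval has equal density at both endpoints and is the shortest 95% interval.
Solving f(0.258) = f(2.019) with F(2.019) − F(0.258) = 0.95 gives [0.258, 2.019].
For comparison, the equal-tailed interval is [0.348, 2.193]; the HPD is narrower and shifted toward the mode.

[0.258, 2.019]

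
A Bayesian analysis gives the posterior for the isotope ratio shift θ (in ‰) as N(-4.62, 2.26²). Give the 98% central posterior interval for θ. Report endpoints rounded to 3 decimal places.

The posterior is symmetric, so the 98% equal-tailed interval is θ = -4.62 ± z·2.26 with z = 2.326.
Half-width: 2.326 × 2.26 = 5.258.
-4.62 − 5.258 = -9.878; -4.62 + 5.258 = 0.638.

[-9.878, 0.638]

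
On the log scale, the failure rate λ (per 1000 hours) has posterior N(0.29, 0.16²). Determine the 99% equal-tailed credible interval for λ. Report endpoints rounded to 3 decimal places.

On the log scale the 99% interval is 0.29 ± 2.576 × 0.16 = [-0.1221, 0.7021].
Exponentiate: [e^-0.1221, e^0.7021] = [0.885, 2.018].

[0.885, 2.018]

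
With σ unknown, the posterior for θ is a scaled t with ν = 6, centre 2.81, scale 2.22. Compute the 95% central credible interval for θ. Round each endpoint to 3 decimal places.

[-2.622, 8.242]

The t_6 distribution is symmetric; the 95% interval is 2.81 ± t·2.22 with t_{0.975,6} = 2.447.
Half-width: 2.447 × 2.22 = 5.432.
2.81 − 5.432 = -2.622; 2.81 + 5.432 = 8.242.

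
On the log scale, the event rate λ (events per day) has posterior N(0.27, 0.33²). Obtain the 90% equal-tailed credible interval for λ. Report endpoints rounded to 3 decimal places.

[0.761, 2.254]

On the log scale the 90% interval is 0.27 ± 1.645 × 0.33 = [-0.2728, 0.8128].
Exponentiate: [e^-0.2728, e^0.8128] = [0.761, 2.254].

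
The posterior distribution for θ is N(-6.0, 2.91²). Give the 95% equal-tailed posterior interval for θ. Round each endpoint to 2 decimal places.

The posterior is symmetric, so the 95% equal-tailed interval is θ = -6.0 ± z·2.91 with z = 1.960.
Half-width: 1.960 × 2.91 = 5.70.
-6.0 − 5.70 = -11.70; -6.0 + 5.70 = -0.30.

[-11.70, -0.30]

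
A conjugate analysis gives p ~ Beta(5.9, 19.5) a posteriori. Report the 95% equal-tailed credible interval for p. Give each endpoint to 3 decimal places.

[0.093, 0.411]

Posterior: Beta(5.9, 19.5).
Equal-tailed 95% interval: the 0.025 and 0.975 quantiles of Beta(5.9, 19.5).
Posterior mean ≈ 0.232, SD ≈ 0.082; a Normal approximation gives roughly [0.071, 0.393].
Exact: F⁻¹(0.025) = 0.093; F⁻¹(0.975) = 0.411.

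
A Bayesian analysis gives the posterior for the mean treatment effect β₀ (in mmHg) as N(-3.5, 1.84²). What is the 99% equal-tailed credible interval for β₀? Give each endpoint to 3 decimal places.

[-8.240, 1.240]

The posterior is symmetric, so the 99% equal-tailed interval is β₀ = -3.5 ± z·1.84 with z = 2.576.
Half-width: 2.576 × 1.84 = 4.740.
-3.5 − 4.740 = -8.240; -3.5 + 4.740 = 1.240.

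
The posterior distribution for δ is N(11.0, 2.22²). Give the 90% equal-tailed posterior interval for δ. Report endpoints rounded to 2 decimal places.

[7.35, 14.65]

The posterior is symmetric, so the 90% equal-tailed interval is δ = 11.0 ± z·2.22 with z = 1.645.
Half-width: 1.645 × 2.22 = 3.65.
11.0 − 3.65 = 7.35; 11.0 + 3.65 = 14.65.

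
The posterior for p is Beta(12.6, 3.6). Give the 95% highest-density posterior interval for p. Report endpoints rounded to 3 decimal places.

The posterior is unimodal and skewed, so the HPD interval has equal density at both endpoints and is the shortest 95% interval.
Solving f(0.581) = f(0.954) with F(0.954) − F(0.581) = 0.95 gives [0.581, 0.954].
For comparison, the equal-tailed interval is [0.554, 0.938]; the HPD is narrower and shifted toward the mode.

[0.581, 0.954]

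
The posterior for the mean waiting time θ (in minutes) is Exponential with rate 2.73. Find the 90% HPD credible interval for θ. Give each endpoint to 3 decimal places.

The exponential density is strictly decreasing on [0, ∞), so the HPD interval is anchored at 0: [0, q] with P(θ ≤ q) = 0.90.
q = −ln(1 − 0.90) / 2.73 = 2.3026 / 2.73 = 0.843.

[0.000, 0.843]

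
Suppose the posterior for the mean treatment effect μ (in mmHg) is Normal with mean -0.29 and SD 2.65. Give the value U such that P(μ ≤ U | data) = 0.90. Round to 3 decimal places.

Need U with P(μ ≤ U) = 0.90: U = -0.29 + z_{0.1}·2.65.
z = 1.282; U = -0.29 + 1.282 × 2.65 = 3.106.

3.106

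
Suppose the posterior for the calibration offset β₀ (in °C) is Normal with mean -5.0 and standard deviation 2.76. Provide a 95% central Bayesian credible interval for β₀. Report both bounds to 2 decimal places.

The posterior is symmetric, so the 95% equal-tailed interval is β₀ = -5.0 ± z·2.76 with z = 1.960.
Half-width: 1.960 × 2.76 = 5.41.
-5.0 − 5.41 = -10.41; -5.0 + 5.41 = 0.41.

[-10.41, 0.41]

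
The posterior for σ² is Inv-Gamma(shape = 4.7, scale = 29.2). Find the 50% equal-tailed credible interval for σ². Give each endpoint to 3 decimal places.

[4.927, 9.369]

Inverse-Gamma(4.7, 29.2) quantiles: F⁻¹(0.25) and F⁻¹(0.75).
Equivalently, 1/σ² ~ Gamma(4.7, rate = 29.2); invert its 0.75 and 0.25 quantiles.
Posterior mean ≈ 7.892, SD ≈ 4.803; a Normal approximation gives roughly [4.652, 11.131].
Exact: lower = 4.927; upper = 9.369.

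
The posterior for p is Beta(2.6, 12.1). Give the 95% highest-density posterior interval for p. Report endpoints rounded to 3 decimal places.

[0.018, 0.365]

The posterior is unimodal and skewed, so the HPD interval has equal density at both endpoints and is the shortest 95% interval.
Solving f(0.018) = f(0.365) with F(0.365) − F(0.018) = 0.95 gives [0.018, 0.365].
For comparison, the equal-tailed interval is [0.035, 0.401]; the HPD is narrower and shifted toward the mode.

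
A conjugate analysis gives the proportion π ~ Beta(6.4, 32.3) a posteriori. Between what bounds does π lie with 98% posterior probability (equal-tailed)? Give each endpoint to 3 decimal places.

Posterior: Beta(6.4, 32.3).
Equal-tailed 98% interval: the 0.01 and 0.99 quantiles of Beta(6.4, 32.3).
Posterior mean ≈ 0.165, SD ≈ 0.059; a Normal approximation gives roughly [0.028, 0.303].
Exact: F⁻¹(0.01) = 0.056; F⁻¹(0.99) = 0.325.

[0.056, 0.325]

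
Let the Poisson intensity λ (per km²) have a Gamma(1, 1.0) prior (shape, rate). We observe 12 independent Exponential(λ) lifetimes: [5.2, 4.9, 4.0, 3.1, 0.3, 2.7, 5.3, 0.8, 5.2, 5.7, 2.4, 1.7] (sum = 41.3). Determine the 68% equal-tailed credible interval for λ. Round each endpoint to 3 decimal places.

Posterior: Gamma(1+12, 1.0+41.3) = Gamma(13, 42.3) (shape, rate).
Equal-tailed 68% interval: Gamma(13, 42.3) quantiles at 0.16 and 0.84.
Posterior mean ≈ 0.307, SD ≈ 0.085; a Normal approximation gives roughly [0.223, 0.392].
Exact: lower = 0.224; upper = 0.391.

[0.224, 0.391]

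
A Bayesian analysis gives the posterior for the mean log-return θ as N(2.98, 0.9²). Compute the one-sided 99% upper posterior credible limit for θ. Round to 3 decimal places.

5.074

Need U with P(θ ≤ U) = 0.99: U = 2.98 + z_{0.01}·0.9.
z = 2.326; U = 2.98 + 2.326 × 0.9 = 5.074.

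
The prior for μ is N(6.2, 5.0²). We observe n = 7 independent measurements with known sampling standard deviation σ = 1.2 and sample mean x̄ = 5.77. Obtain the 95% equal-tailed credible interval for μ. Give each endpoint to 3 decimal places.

[4.888, 6.659]

Posterior precision = 1/5.0² + 7/1.2² = 0.0400 + 4.8611 = 4.9011, so posterior SD = 0.4517.
Posterior mean = (6.2/5.0² + 7·5.77/1.2²) / 4.9011 = 5.7735.
Interval: 5.7735 ± 1.960 × 0.4517 → [4.888, 6.659].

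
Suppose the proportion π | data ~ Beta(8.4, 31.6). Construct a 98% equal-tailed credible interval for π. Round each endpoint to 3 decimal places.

[0.085, 0.376]

Posterior: Beta(8.4, 31.6).
Equal-tailed 98% interval: the 0.01 and 0.99 quantiles of Beta(8.4, 31.6).
Posterior mean ≈ 0.210, SD ≈ 0.064; a Normal approximation gives roughly [0.062, 0.358].
Exact: F⁻¹(0.01) = 0.085; F⁻¹(0.99) = 0.376.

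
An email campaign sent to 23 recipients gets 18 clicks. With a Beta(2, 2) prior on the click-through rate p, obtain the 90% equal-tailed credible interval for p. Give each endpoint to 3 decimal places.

[0.595, 0.866]

Posterior: Beta(2+18, 2+5) = Beta(20, 7).
Equal-tailed 90% interval: the 0.05 and 0.95 quantiles of Beta(20, 7).
Posterior mean ≈ 0.741, SD ≈ 0.083; a Normal approximation gives roughly [0.605, 0.877].
Exact: F⁻¹(0.05) = 0.595; F⁻¹(0.95) = 0.866.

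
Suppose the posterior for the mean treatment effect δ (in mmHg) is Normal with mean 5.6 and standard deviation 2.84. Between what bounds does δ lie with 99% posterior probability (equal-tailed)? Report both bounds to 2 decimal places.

[-1.72, 12.92]

The posterior is symmetric, so the 99% equal-tailed interval is δ = 5.6 ± z·2.84 with z = 2.576.
Half-width: 2.576 × 2.84 = 7.32.
5.6 − 7.32 = -1.72; 5.6 + 7.32 = 12.92.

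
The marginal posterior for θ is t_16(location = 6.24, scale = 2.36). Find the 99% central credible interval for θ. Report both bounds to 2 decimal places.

The t_16 distribution is symmetric; the 99% interval is 6.24 ± t·2.36 with t_{0.995,16} = 2.921.
Half-width: 2.921 × 2.36 = 6.89.
6.24 − 6.89 = -0.65; 6.24 + 6.89 = 13.13.

[-0.65, 13.13]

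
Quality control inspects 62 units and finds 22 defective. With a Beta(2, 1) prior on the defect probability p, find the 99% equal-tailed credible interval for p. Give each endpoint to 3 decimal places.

[0.226, 0.528]

Posterior: Beta(2+22, 1+40) = Beta(24, 41).
Equal-tailed 99% interval: the 0.005 and 0.995 quantiles of Beta(24, 41).
Posterior mean ≈ 0.369, SD ≈ 0.059; a Normal approximation gives roughly [0.216, 0.522].
Exact: F⁻¹(0.005) = 0.226; F⁻¹(0.995) = 0.528.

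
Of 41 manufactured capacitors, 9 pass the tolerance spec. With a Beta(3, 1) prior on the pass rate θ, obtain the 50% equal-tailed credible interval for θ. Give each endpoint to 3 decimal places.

Posterior: Beta(3+9, 1+32) = Beta(12, 33).
Equal-tailed 50% interval: the 0.25 and 0.75 quantiles of Beta(12, 33).
Posterior mean ≈ 0.267, SD ≈ 0.065; a Normal approximation gives roughly [0.223, 0.311].
Exact: F⁻¹(0.25) = 0.220; F⁻¹(0.75) = 0.309.

[0.220, 0.309]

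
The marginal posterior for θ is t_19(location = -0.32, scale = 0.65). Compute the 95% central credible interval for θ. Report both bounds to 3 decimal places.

[-1.680, 1.040]

The t_19 distribution is symmetric; the 95% interval is -0.32 ± t·0.65 with t_{0.975,19} = 2.093.
Half-width: 2.093 × 0.65 = 1.360.
-0.32 − 1.360 = -1.680; -0.32 + 1.360 = 1.040.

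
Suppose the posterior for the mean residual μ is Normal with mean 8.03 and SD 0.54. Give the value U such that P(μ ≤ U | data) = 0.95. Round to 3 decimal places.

8.918

Need U with P(μ ≤ U) = 0.95: U = 8.03 + z_{0.05}·0.54.
z = 1.645; U = 8.03 + 1.645 × 0.54 = 8.918.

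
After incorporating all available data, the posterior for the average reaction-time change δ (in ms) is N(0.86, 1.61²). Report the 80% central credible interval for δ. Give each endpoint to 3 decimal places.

The posterior is symmetric, so the 80% equal-tailed interval is δ = 0.86 ± z·1.61 with z = 1.282.
Half-width: 1.282 × 1.61 = 2.063.
0.86 − 2.063 = -1.203; 0.86 + 2.063 = 2.923.

[-1.203, 2.923]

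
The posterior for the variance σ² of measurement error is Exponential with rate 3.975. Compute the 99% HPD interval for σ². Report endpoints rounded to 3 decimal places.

[0.000, 1.159]

The exponential density is strictly decreasing on [0, ∞), so the HPD interval is anchored at 0: [0, q] with P(σ² ≤ q) = 0.99.
q = −ln(1 − 0.99) / 3.975 = 4.6052 / 3.975 = 1.159.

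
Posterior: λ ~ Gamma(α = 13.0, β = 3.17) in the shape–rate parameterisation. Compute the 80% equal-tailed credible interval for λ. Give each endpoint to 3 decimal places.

[2.727, 5.609]

Posterior: Gamma(shape 13.0, rate 3.17).
Equal-tailed 80% interval: Gamma(13.0, 3.17) quantiles at 0.1 and 0.9.
Posterior mean ≈ 4.101, SD ≈ 1.137; a Normal approximation gives roughly [2.643, 5.559].
Exact: lower = 2.727; upper = 5.609.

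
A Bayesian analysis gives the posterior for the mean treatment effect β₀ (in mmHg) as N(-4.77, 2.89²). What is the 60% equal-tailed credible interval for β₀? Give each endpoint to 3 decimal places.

The posterior is symmetric, so the 60% equal-tailed interval is β₀ = -4.77 ± z·2.89 with z = 0.842.
Half-width: 0.842 × 2.89 = 2.432.
-4.77 − 2.432 = -7.202; -4.77 + 2.432 = -2.338.

[-7.202, -2.338]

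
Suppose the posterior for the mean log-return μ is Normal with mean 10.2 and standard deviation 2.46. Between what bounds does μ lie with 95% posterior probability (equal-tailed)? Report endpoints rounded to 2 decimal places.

[5.38, 15.02]

The posterior is symmetric, so the 95% equal-tailed interval is μ = 10.2 ± z·2.46 with z = 1.960.
Half-width: 1.960 × 2.46 = 4.82.
10.2 − 4.82 = 5.38; 10.2 + 4.82 = 15.02.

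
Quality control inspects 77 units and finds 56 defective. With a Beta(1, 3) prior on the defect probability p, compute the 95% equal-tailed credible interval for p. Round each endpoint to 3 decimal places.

[0.600, 0.797]

Posterior: Beta(1+56, 3+21) = Beta(57, 24).
Equal-tailed 95% interval: the 0.025 and 0.975 quantiles of Beta(57, 24).
Posterior mean ≈ 0.704, SD ≈ 0.050; a Normal approximation gives roughly [0.605, 0.803].
Exact: F⁻¹(0.025) = 0.600; F⁻¹(0.975) = 0.797.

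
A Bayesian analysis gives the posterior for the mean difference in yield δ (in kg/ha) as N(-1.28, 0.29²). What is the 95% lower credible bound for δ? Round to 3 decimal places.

Need L with P(δ ≥ L) = 0.95: L = -1.28 − z_{0.05}·0.29.
z = 1.645; L = -1.28 − 1.645 × 0.29 = -1.757.

-1.757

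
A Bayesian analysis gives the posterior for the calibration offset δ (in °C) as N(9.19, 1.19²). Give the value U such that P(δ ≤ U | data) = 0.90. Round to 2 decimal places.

Need U with P(δ ≤ U) = 0.90: U = 9.19 + z_{0.1}·1.19.
z = 1.282; U = 9.19 + 1.282 × 1.19 = 10.72.

10.72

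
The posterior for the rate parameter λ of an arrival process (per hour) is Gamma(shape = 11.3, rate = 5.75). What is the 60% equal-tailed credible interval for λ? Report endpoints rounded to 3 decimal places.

[1.464, 2.433]

Posterior: Gamma(shape 11.3, rate 5.75).
Equal-tailed 60% interval: Gamma(11.3, 5.75) quantiles at 0.2 and 0.8.
Posterior mean ≈ 1.965, SD ≈ 0.585; a Normal approximation gives roughly [1.473, 2.457].
Exact: lower = 1.464; upper = 2.433.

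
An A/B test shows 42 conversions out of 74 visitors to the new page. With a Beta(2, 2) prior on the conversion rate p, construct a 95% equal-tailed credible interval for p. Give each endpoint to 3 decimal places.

[0.454, 0.672]

Posterior: Beta(2+42, 2+32) = Beta(44, 34).
Equal-tailed 95% interval: the 0.025 and 0.975 quantiles of Beta(44, 34).
Posterior mean ≈ 0.564, SD ≈ 0.056; a Normal approximation gives roughly [0.455, 0.673].
Exact: F⁻¹(0.025) = 0.454; F⁻¹(0.975) = 0.672.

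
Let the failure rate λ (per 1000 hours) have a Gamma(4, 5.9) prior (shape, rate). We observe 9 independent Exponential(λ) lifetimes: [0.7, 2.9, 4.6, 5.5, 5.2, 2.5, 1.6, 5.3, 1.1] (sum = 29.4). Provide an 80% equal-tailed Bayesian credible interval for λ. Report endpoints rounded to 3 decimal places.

Posterior: Gamma(4+9, 5.9+29.4) = Gamma(13, 35.3) (shape, rate).
Equal-tailed 80% interval: Gamma(13, 35.3) quantiles at 0.1 and 0.9.
Posterior mean ≈ 0.368, SD ≈ 0.102; a Normal approximation gives roughly [0.237, 0.499].
Exact: lower = 0.245; upper = 0.504.

[0.245, 0.504]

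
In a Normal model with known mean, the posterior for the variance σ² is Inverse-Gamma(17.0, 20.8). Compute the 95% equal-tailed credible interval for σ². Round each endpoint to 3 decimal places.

Inverse-Gamma(17.0, 20.8) quantiles: F⁻¹(0.025) and F⁻¹(0.975).
Equivalently, 1/σ² ~ Gamma(17.0, rate = 20.8); invert its 0.975 and 0.025 quantiles.
Posterior mean ≈ 1.300, SD ≈ 0.336; a Normal approximation gives roughly [0.642, 1.958].
Exact: lower = 0.801; upper = 2.100.

[0.801, 2.100]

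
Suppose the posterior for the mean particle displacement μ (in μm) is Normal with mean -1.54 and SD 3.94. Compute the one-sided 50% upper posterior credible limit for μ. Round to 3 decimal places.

Need U with P(μ ≤ U) = 0.50: U = -1.54 + z_{0.5}·3.94.
z = 0.000; U = -1.54 + 0.000 × 3.94 = -1.540.

-1.540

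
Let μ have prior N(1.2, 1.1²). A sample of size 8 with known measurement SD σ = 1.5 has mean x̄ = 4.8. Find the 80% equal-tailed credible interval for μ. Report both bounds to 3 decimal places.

Posterior precision = 1/1.1² + 8/1.5² = 0.8264 + 3.5556 = 4.3820, so posterior SD = 0.4777.
Posterior mean = (1.2/1.1² + 8·4.8/1.5²) / 4.3820 = 4.1210.
Interval: 4.1210 ± 1.282 × 0.4777 → [3.509, 4.733].

[3.509, 4.733]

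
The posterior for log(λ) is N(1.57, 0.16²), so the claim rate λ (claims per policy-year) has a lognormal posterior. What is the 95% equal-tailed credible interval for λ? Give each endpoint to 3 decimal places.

On the log scale the 95% interval is 1.57 ± 1.960 × 0.16 = [1.2564, 1.8836].
Exponentiate: [e^1.2564, e^1.8836] = [3.513, 6.577].

[3.513, 6.577]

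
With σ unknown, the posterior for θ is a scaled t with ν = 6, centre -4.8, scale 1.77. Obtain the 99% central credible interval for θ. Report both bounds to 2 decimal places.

The t_6 distribution is symmetric; the 99% interval is -4.8 ± t·1.77 with t_{0.995,6} = 3.707.
Half-width: 3.707 × 1.77 = 6.56.
-4.8 − 6.56 = -11.36; -4.8 + 6.56 = 1.76.

[-11.36, 1.76]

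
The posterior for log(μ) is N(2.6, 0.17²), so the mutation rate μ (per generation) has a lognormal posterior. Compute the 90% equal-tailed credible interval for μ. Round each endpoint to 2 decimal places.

[10.18, 17.81]

On the log scale the 90% interval is 2.6 ± 1.645 × 0.17 = [2.3204, 2.8796].
Exponentiate: [e^2.3204, e^2.8796] = [10.18, 17.81].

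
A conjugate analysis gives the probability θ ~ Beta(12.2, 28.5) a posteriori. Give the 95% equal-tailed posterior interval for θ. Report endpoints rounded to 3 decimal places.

[0.171, 0.447]

Posterior: Beta(12.2, 28.5).
Equal-tailed 95% interval: the 0.025 and 0.975 quantiles of Beta(12.2, 28.5).
Posterior mean ≈ 0.300, SD ≈ 0.071; a Normal approximation gives roughly [0.161, 0.439].
Exact: F⁻¹(0.025) = 0.171; F⁻¹(0.975) = 0.447.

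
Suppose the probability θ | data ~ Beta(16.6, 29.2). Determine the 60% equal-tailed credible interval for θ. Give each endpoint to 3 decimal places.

[0.302, 0.422]

Posterior: Beta(16.6, 29.2).
Equal-tailed 60% interval: the 0.2 and 0.8 quantiles of Beta(16.6, 29.2).
Posterior mean ≈ 0.362, SD ≈ 0.070; a Normal approximation gives roughly [0.303, 0.422].
Exact: F⁻¹(0.2) = 0.302; F⁻¹(0.8) = 0.422.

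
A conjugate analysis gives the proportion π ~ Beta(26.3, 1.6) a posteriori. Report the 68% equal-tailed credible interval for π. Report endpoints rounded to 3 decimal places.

Posterior: Beta(26.3, 1.6).
Equal-tailed 68% interval: the 0.16 and 0.84 quantiles of Beta(26.3, 1.6).
Posterior mean ≈ 0.943, SD ≈ 0.043; a Normal approximation gives roughly [0.900, 0.986].
Exact: F⁻¹(0.16) = 0.903; F⁻¹(0.84) = 0.982.

[0.903, 0.982]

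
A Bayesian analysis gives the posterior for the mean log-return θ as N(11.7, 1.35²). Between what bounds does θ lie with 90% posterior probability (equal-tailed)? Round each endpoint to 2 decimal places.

[9.48, 13.92]

The posterior is symmetric, so the 90% equal-tailed interval is θ = 11.7 ± z·1.35 with z = 1.645.
Half-width: 1.645 × 1.35 = 2.22.
11.7 − 2.22 = 9.48; 11.7 + 2.22 = 13.92.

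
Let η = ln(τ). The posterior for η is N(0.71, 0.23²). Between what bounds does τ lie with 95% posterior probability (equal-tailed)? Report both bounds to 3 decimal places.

[1.296, 3.192]

On the log scale the 95% interval is 0.71 ± 1.960 × 0.23 = [0.2592, 1.1608].
Exponentiate: [e^0.2592, e^1.1608] = [1.296, 3.192].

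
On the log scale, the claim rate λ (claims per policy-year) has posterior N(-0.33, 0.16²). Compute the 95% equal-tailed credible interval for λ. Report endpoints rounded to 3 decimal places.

On the log scale the 95% interval is -0.33 ± 1.960 × 0.16 = [-0.6436, -0.0164].
Exponentiate: [e^-0.6436, e^-0.0164] = [0.525, 0.984].

[0.525, 0.984]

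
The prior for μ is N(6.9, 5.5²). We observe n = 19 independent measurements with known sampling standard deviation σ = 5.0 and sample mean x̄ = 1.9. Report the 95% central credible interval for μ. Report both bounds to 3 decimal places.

Posterior precision = 1/5.5² + 19/5.0² = 0.0331 + 0.7600 = 0.7931, so posterior SD = 1.1229.
Posterior mean = (6.9/5.5² + 19·1.9/5.0²) / 0.7931 = 2.1084.
Interval: 2.1084 ± 1.960 × 1.1229 → [-0.092, 4.309].

[-0.092, 4.309]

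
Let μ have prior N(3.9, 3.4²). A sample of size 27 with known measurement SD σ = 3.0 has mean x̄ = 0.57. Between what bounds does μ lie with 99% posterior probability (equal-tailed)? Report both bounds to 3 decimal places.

[-0.803, 2.129]

Posterior precision = 1/3.4² + 27/3.0² = 0.0865 + 3.0000 = 3.0865, so posterior SD = 0.5692.
Posterior mean = (3.9/3.4² + 27·0.57/3.0²) / 3.0865 = 0.6633.
Interval: 0.6633 ± 2.576 × 0.5692 → [-0.803, 2.129].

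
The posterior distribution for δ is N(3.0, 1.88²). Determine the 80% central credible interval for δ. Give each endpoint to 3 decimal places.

[0.591, 5.409]

The posterior is symmetric, so the 80% equal-tailed interval is δ = 3.0 ± z·1.88 with z = 1.282.
Half-width: 1.282 × 1.88 = 2.409.
3.0 − 2.409 = 0.591; 3.0 + 2.409 = 5.409.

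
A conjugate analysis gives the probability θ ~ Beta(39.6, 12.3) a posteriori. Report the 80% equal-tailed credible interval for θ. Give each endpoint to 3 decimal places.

Posterior: Beta(39.6, 12.3).
Equal-tailed 80% interval: the 0.1 and 0.9 quantiles of Beta(39.6, 12.3).
Posterior mean ≈ 0.763, SD ≈ 0.058; a Normal approximation gives roughly [0.688, 0.838].
Exact: F⁻¹(0.1) = 0.686; F⁻¹(0.9) = 0.836.

[0.686, 0.836]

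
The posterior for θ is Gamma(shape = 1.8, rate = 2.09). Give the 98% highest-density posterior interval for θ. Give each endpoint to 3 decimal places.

The posterior is unimodal and skewed, so the HPD interval has equal density at both endpoints and is the shortest 98% interval.
Solving f(0.003) = f(2.622) with F(2.622) − F(0.003) = 0.98 gives [0.003, 2.622].
For comparison, the equal-tailed interval is [0.051, 2.996]; the HPD is narrower and shifted toward the mode.

[0.003, 2.622]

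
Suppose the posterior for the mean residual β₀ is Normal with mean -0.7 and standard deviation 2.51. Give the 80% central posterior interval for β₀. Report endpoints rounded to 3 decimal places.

The posterior is symmetric, so the 80% equal-tailed interval is β₀ = -0.7 ± z·2.51 with z = 1.282.
Half-width: 1.282 × 2.51 = 3.217.
-0.7 − 3.217 = -3.917; -0.7 + 3.217 = 2.517.

[-3.917, 2.517]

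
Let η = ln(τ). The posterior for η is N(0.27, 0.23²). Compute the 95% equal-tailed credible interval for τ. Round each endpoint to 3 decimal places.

[0.835, 2.056]

On the log scale the 95% interval is 0.27 ± 1.960 × 0.23 = [-0.1808, 0.7208].
Exponentiate: [e^-0.1808, e^0.7208] = [0.835, 2.056].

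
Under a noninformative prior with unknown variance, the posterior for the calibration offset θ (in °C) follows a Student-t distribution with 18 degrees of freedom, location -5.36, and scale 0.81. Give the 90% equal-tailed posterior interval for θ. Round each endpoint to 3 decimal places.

[-6.765, -3.955]

The t_18 distribution is symmetric; the 90% interval is -5.36 ± t·0.81 with t_{0.95,18} = 1.734.
Half-width: 1.734 × 0.81 = 1.405.
-5.36 − 1.405 = -6.765; -5.36 + 1.405 = -3.955.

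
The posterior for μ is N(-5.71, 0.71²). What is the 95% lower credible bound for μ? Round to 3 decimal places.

-6.878

Need L with P(μ ≥ L) = 0.95: L = -5.71 − z_{0.05}·0.71.
z = 1.645; L = -5.71 − 1.645 × 0.71 = -6.878.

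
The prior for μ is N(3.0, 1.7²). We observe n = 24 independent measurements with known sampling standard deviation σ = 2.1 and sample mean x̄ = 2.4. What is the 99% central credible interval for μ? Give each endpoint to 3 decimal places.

[1.365, 3.507]

Posterior precision = 1/1.7² + 24/2.1² = 0.3460 + 5.4422 = 5.7882, so posterior SD = 0.4157.
Posterior mean = (3.0/1.7² + 24·2.4/2.1²) / 5.7882 = 2.4359.
Interval: 2.4359 ± 2.576 × 0.4157 → [1.365, 3.507].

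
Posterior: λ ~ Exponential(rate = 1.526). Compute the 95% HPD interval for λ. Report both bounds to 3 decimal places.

[0.000, 1.963]

The exponential density is strictly decreasing on [0, ∞), so the HPD interval is anchored at 0: [0, q] with P(λ ≤ q) = 0.95.
q = −ln(1 − 0.95) / 1.526 = 2.9957 / 1.526 = 1.963.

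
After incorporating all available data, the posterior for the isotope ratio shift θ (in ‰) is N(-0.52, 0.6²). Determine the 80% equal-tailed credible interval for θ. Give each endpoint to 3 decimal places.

The posterior is symmetric, so the 80% equal-tailed interval is θ = -0.52 ± z·0.6 with z = 1.282.
Half-width: 1.282 × 0.6 = 0.769.
-0.52 − 0.769 = -1.289; -0.52 + 0.769 = 0.249.

[-1.289, 0.249]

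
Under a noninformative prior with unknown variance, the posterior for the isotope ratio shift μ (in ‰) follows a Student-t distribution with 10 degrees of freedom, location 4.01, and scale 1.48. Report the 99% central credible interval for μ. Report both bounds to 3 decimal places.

The t_10 distribution is symmetric; the 99% interval is 4.01 ± t·1.48 with t_{0.995,10} = 3.169.
Half-width: 3.169 × 1.48 = 4.691.
4.01 − 4.691 = -0.681; 4.01 + 4.691 = 8.701.

[-0.681, 8.701]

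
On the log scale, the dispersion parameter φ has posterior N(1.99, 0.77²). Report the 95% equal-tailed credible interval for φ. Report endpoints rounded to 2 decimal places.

[1.62, 33.09]

On the log scale the 95% interval is 1.99 ± 1.960 × 0.77 = [0.4808, 3.4992].
Exponentiate: [e^0.4808, e^3.4992] = [1.62, 33.09].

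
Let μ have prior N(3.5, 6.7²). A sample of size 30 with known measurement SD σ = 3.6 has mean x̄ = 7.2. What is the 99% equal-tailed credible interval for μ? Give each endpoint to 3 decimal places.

[5.480, 8.850]

Posterior precision = 1/6.7² + 30/3.6² = 0.0223 + 2.3148 = 2.3371, so posterior SD = 0.6541.
Posterior mean = (3.5/6.7² + 30·7.2/3.6²) / 2.3371 = 7.1647.
Interval: 7.1647 ± 2.576 × 0.6541 → [5.480, 8.850].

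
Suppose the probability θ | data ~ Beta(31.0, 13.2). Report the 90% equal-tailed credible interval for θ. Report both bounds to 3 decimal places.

[0.584, 0.808]

Posterior: Beta(31.0, 13.2).
Equal-tailed 90% interval: the 0.05 and 0.95 quantiles of Beta(31.0, 13.2).
Posterior mean ≈ 0.701, SD ≈ 0.068; a Normal approximation gives roughly [0.589, 0.813].
Exact: F⁻¹(0.05) = 0.584; F⁻¹(0.95) = 0.808.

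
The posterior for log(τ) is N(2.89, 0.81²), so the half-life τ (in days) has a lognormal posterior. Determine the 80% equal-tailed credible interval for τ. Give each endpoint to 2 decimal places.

On the log scale the 80% interval is 2.89 ± 1.282 × 0.81 = [1.8519, 3.9281].
Exponentiate: [e^1.8519, e^3.9281] = [6.37, 50.81].

[6.37, 50.81]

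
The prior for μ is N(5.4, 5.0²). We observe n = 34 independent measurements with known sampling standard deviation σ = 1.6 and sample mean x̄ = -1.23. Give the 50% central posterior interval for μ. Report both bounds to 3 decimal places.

Posterior precision = 1/5.0² + 34/1.6² = 0.0400 + 13.2812 = 13.3212, so posterior SD = 0.2740.
Posterior mean = (5.4/5.0² + 34·-1.23/1.6²) / 13.3212 = -1.2101.
Interval: -1.2101 ± 0.674 × 0.2740 → [-1.395, -1.025].

[-1.395, -1.025]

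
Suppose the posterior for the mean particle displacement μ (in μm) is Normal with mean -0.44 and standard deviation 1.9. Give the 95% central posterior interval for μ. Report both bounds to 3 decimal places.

[-4.164, 3.284]

The posterior is symmetric, so the 95% equal-tailed interval is μ = -0.44 ± z·1.9 with z = 1.960.
Half-width: 1.960 × 1.9 = 3.724.
-0.44 − 3.724 = -4.164; -0.44 + 3.724 = 3.284.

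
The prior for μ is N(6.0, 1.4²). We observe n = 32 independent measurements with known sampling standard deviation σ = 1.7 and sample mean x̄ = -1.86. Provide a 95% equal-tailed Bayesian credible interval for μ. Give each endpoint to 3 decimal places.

[-2.090, -0.938]

Posterior precision = 1/1.4² + 32/1.7² = 0.5102 + 11.0727 = 11.5829, so posterior SD = 0.2938.
Posterior mean = (6.0/1.4² + 32·-1.86/1.7²) / 11.5829 = -1.5138.
Interval: -1.5138 ± 1.960 × 0.2938 → [-2.090, -0.938].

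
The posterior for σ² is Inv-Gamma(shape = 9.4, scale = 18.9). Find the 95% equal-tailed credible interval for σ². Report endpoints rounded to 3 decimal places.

[1.160, 4.310]

Inverse-Gamma(9.4, 18.9) quantiles: F⁻¹(0.025) and F⁻¹(0.975).
Equivalently, 1/σ² ~ Gamma(9.4, rate = 18.9); invert its 0.975 and 0.025 quantiles.
Posterior mean ≈ 2.250, SD ≈ 0.827; a Normal approximation gives roughly [0.629, 3.871].
Exact: lower = 1.160; upper = 4.310.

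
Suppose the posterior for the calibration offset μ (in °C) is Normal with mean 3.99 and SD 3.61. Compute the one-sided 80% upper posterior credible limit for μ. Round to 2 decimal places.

Need U with P(μ ≤ U) = 0.80: U = 3.99 + z_{0.2}·3.61.
z = 0.842; U = 3.99 + 0.842 × 3.61 = 7.03.

7.03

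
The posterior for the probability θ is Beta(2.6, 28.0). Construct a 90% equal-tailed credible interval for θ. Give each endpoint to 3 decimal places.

[0.021, 0.179]

Posterior: Beta(2.6, 28.0).
Equal-tailed 90% interval: the 0.05 and 0.95 quantiles of Beta(2.6, 28.0).
Posterior mean ≈ 0.085, SD ≈ 0.050; a Normal approximation gives roughly [0.003, 0.167].
Exact: F⁻¹(0.05) = 0.021; F⁻¹(0.95) = 0.179.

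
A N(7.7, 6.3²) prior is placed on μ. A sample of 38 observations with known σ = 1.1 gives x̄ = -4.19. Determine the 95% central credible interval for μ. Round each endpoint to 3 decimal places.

[-4.530, -3.831]

Posterior precision = 1/6.3² + 38/1.1² = 0.0252 + 31.4050 = 31.4302, so posterior SD = 0.1784.
Posterior mean = (7.7/6.3² + 38·-4.19/1.1²) / 31.4302 = -4.1805.
Interval: -4.1805 ± 1.960 × 0.1784 → [-4.530, -3.831].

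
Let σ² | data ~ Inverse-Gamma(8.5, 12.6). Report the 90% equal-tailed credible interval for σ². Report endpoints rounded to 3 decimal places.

[0.913, 2.906]

Inverse-Gamma(8.5, 12.6) quantiles: F⁻¹(0.05) and F⁻¹(0.95).
Equivalently, 1/σ² ~ Gamma(8.5, rate = 12.6); invert its 0.95 and 0.05 quantiles.
Posterior mean ≈ 1.680, SD ≈ 0.659; a Normal approximation gives roughly [0.596, 2.764].
Exact: lower = 0.913; upper = 2.906.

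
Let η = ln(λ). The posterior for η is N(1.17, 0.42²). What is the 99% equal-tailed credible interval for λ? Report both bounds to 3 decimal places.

On the log scale the 99% interval is 1.17 ± 2.576 × 0.42 = [0.0882, 2.2518].
Exponentiate: [e^0.0882, e^2.2518] = [1.092, 9.505].

[1.092, 9.505]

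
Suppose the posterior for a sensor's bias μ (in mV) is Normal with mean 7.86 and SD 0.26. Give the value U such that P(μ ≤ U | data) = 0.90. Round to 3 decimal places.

8.193

Need U with P(μ ≤ U) = 0.90: U = 7.86 + z_{0.1}·0.26.
z = 1.282; U = 7.86 + 1.282 × 0.26 = 8.193.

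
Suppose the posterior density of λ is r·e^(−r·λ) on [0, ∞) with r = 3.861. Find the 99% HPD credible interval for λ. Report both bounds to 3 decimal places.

[0.000, 1.193]

The exponential density is strictly decreasing on [0, ∞), so the HPD interval is anchored at 0: [0, q] with P(λ ≤ q) = 0.99.
q = −ln(1 − 0.99) / 3.861 = 4.6052 / 3.861 = 1.193.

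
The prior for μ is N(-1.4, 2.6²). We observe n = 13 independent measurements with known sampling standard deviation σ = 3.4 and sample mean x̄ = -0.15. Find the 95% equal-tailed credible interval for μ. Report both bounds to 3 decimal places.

[-2.033, 1.442]

Posterior precision = 1/2.6² + 13/3.4² = 0.1479 + 1.1246 = 1.2725, so posterior SD = 0.8865.
Posterior mean = (-1.4/2.6² + 13·-0.15/3.4²) / 1.2725 = -0.2953.
Interval: -0.2953 ± 1.960 × 0.8865 → [-2.033, 1.442].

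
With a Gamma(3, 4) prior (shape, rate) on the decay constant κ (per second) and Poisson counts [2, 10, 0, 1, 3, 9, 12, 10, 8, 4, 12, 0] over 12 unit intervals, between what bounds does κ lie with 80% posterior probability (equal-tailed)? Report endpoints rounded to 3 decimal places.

Posterior: Gamma(3+71, 4+12) = Gamma(74, 16) (shape, rate).
Equal-tailed 80% interval: Gamma(74, 16) quantiles at 0.1 and 0.9.
Posterior mean ≈ 4.625, SD ≈ 0.538; a Normal approximation gives roughly [3.936, 5.314].
Exact: lower = 3.951; upper = 5.326.

[3.951, 5.326]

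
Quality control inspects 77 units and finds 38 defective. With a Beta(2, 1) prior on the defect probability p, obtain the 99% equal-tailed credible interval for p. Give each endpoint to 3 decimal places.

[0.359, 0.641]

Posterior: Beta(2+38, 1+39) = Beta(40, 40).
Equal-tailed 99% interval: the 0.005 and 0.995 quantiles of Beta(40, 40).
Posterior mean ≈ 0.500, SD ≈ 0.056; a Normal approximation gives roughly [0.357, 0.643].
Exact: F⁻¹(0.005) = 0.359; F⁻¹(0.995) = 0.641.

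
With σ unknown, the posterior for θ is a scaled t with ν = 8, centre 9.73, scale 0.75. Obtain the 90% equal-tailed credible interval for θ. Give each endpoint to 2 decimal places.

[8.34, 11.12]

The t_8 distribution is symmetric; the 90% interval is 9.73 ± t·0.75 with t_{0.95,8} = 1.860.
Half-width: 1.860 × 0.75 = 1.39.
9.73 − 1.39 = 8.34; 9.73 + 1.39 = 11.12.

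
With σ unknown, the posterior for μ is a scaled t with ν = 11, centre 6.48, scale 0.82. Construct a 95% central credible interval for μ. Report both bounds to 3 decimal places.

[4.675, 8.285]

The t_11 distribution is symmetric; the 95% interval is 6.48 ± t·0.82 with t_{0.975,11} = 2.201.
Half-width: 2.201 × 0.82 = 1.805.
6.48 − 1.805 = 4.675; 6.48 + 1.805 = 8.285.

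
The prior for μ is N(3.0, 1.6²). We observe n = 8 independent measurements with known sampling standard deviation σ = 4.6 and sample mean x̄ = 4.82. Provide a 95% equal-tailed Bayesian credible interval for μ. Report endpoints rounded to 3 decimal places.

Posterior precision = 1/1.6² + 8/4.6² = 0.3906 + 0.3781 = 0.7687, so posterior SD = 1.1406.
Posterior mean = (3.0/1.6² + 8·4.82/4.6²) / 0.7687 = 3.8951.
Interval: 3.8951 ± 1.960 × 1.1406 → [1.660, 6.131].

[1.660, 6.131]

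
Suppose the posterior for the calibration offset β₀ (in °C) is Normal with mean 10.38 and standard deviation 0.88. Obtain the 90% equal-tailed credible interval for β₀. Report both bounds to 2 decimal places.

The posterior is symmetric, so the 90% equal-tailed interval is β₀ = 10.38 ± z·0.88 with z = 1.645.
Half-width: 1.645 × 0.88 = 1.45.
10.38 − 1.45 = 8.93; 10.38 + 1.45 = 11.83.

[8.93, 11.83]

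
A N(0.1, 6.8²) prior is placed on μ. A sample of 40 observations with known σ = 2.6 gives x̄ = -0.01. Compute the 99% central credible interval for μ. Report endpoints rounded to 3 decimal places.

Posterior precision = 1/6.8² + 40/2.6² = 0.0216 + 5.9172 = 5.9388, so posterior SD = 0.4103.
Posterior mean = (0.1/6.8² + 40·-0.01/2.6²) / 5.9388 = -0.0096.
Interval: -0.0096 ± 2.576 × 0.4103 → [-1.067, 1.047].

[-1.067, 1.047]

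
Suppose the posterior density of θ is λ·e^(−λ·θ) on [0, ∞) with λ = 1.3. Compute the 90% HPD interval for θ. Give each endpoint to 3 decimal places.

[0.000, 1.771]

The exponential density is strictly decreasing on [0, ∞), so the HPD interval is anchored at 0: [0, q] with P(θ ≤ q) = 0.90.
q = −ln(1 − 0.90) / 1.3 = 2.3026 / 1.3 = 1.771.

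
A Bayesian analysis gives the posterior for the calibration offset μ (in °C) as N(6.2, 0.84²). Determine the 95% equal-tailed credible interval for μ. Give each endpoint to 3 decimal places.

The posterior is symmetric, so the 95% equal-tailed interval is μ = 6.2 ± z·0.84 with z = 1.960.
Half-width: 1.960 × 0.84 = 1.646.
6.2 − 1.646 = 4.554; 6.2 + 1.646 = 7.846.

[4.554, 7.846]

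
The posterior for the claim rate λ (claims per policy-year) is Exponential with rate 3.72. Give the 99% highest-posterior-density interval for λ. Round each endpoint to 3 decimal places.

The exponential density is strictly decreasing on [0, ∞), so the HPD interval is anchored at 0: [0, q] with P(λ ≤ q) = 0.99.
q = −ln(1 − 0.99) / 3.72 = 4.6052 / 3.72 = 1.238.

[0.000, 1.238]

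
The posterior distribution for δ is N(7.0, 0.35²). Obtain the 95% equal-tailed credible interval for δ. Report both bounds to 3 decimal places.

[6.314, 7.686]

The posterior is symmetric, so the 95% equal-tailed interval is δ = 7.0 ± z·0.35 with z = 1.960.
Half-width: 1.960 × 0.35 = 0.686.
7.0 − 0.686 = 6.314; 7.0 + 0.686 = 7.686.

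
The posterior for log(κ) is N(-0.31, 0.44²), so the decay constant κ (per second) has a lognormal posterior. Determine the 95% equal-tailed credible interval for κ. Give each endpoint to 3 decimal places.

On the log scale the 95% interval is -0.31 ± 1.960 × 0.44 = [-1.1724, 0.5524].
Exponentiate: [e^-1.1724, e^0.5524] = [0.310, 1.737].

[0.310, 1.737]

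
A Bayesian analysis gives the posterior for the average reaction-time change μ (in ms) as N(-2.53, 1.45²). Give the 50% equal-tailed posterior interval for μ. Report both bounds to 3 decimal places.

[-3.508, -1.552]

The posterior is symmetric, so the 50% equal-tailed interval is μ = -2.53 ± z·1.45 with z = 0.674.
Half-width: 0.674 × 1.45 = 0.978.
-2.53 − 0.978 = -3.508; -2.53 + 0.978 = -1.552.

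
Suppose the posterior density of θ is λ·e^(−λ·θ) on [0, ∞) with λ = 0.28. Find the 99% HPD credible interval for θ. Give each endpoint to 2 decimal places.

The exponential density is strictly decreasing on [0, ∞), so the HPD interval is anchored at 0: [0, q] with P(θ ≤ q) = 0.99.
q = −ln(1 − 0.99) / 0.28 = 4.6052 / 0.28 = 16.45.

[0.00, 16.45]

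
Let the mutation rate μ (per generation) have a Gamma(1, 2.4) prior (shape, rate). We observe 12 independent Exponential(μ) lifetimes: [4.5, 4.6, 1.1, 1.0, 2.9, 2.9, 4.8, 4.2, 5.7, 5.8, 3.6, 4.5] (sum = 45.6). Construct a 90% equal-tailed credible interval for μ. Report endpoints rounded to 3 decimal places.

[0.160, 0.405]

Posterior: Gamma(1+12, 2.4+45.6) = Gamma(13, 48.0) (shape, rate).
Equal-tailed 90% interval: Gamma(13, 48.0) quantiles at 0.05 and 0.95.
Posterior mean ≈ 0.271, SD ≈ 0.075; a Normal approximation gives roughly [0.147, 0.394].
Exact: lower = 0.160; upper = 0.405.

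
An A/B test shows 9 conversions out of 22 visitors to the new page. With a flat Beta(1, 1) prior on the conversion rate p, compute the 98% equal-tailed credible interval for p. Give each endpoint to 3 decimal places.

[0.203, 0.650]

Posterior: Beta(1+9, 1+13) = Beta(10, 14).
Equal-tailed 98% interval: the 0.01 and 0.99 quantiles of Beta(10, 14).
Posterior mean ≈ 0.417, SD ≈ 0.099; a Normal approximation gives roughly [0.187, 0.646].
Exact: F⁻¹(0.01) = 0.203; F⁻¹(0.99) = 0.650.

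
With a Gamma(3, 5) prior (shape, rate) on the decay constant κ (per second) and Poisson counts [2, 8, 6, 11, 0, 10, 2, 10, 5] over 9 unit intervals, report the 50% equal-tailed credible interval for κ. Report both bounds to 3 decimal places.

[3.696, 4.421]

Posterior: Gamma(3+54, 5+9) = Gamma(57, 14) (shape, rate).
Equal-tailed 50% interval: Gamma(57, 14) quantiles at 0.25 and 0.75.
Posterior mean ≈ 4.071, SD ≈ 0.539; a Normal approximation gives roughly [3.708, 4.435].
Exact: lower = 3.696; upper = 4.421.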